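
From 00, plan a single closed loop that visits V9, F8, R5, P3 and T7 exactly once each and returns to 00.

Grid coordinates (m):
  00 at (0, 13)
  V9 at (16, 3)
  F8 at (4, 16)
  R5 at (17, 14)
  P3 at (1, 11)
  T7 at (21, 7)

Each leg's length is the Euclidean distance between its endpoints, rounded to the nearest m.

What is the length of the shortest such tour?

There are 60 distinct closed tours to check (reversals are equivalent).
00 → V9 → F8 → R5 → P3 → T7 → 00: 19+18+13+16+20+22 = 108
00 → V9 → F8 → R5 → T7 → P3 → 00: 19+18+13+8+20+2 = 80
00 → V9 → F8 → P3 → R5 → T7 → 00: 19+18+6+16+8+22 = 89
00 → V9 → F8 → P3 → T7 → R5 → 00: 19+18+6+20+8+17 = 88
00 → V9 → F8 → T7 → R5 → P3 → 00: 19+18+19+8+16+2 = 82
00 → V9 → F8 → T7 → P3 → R5 → 00: 19+18+19+20+16+17 = 109
00 → V9 → R5 → F8 → P3 → T7 → 00: 19+11+13+6+20+22 = 91
00 → V9 → R5 → F8 → T7 → P3 → 00: 19+11+13+19+20+2 = 84
00 → V9 → R5 → P3 → F8 → T7 → 00: 19+11+16+6+19+22 = 93
00 → V9 → R5 → P3 → T7 → F8 → 00: 19+11+16+20+19+5 = 90
00 → V9 → R5 → T7 → F8 → P3 → 00: 19+11+8+19+6+2 = 65
00 → V9 → R5 → T7 → P3 → F8 → 00: 19+11+8+20+6+5 = 69
00 → V9 → P3 → F8 → R5 → T7 → 00: 19+17+6+13+8+22 = 85
00 → V9 → P3 → F8 → T7 → R5 → 00: 19+17+6+19+8+17 = 86
… (46 more)
00 → F8 → R5 → T7 → V9 → P3 → 00: 5+13+8+6+17+2 = 51  ← best
The minimum is 51.
One optimal route: 00 → F8 → R5 → T7 → V9 → P3 → 00 (or its reverse).

Minimum total distance: 51 m.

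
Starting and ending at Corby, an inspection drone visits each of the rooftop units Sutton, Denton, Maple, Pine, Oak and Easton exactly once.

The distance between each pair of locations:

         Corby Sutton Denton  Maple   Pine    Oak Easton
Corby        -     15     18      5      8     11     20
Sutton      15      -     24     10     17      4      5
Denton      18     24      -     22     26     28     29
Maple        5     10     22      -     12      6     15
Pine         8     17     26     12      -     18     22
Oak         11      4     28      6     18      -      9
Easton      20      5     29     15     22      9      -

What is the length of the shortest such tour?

82 — the shortest possible round trip.

Corby→Sutton→Denton→Maple→Pine→Oak→Easton→Corby: 15+24+22+12+18+9+20 = 120
Corby→Sutton→Denton→Maple→Pine→Easton→Oak→Corby: 15+24+22+12+22+9+11 = 115
Corby→Sutton→Denton→Maple→Oak→Pine→Easton→Corby: 15+24+22+6+18+22+20 = 127
Corby→Sutton→Denton→Maple→Oak→Easton→Pine→Corby: 15+24+22+6+9+22+8 = 106
Corby→Sutton→Denton→Maple→Easton→Pine→Oak→Corby: 15+24+22+15+22+18+11 = 127
Corby→Sutton→Denton→Maple→Easton→Oak→Pine→Corby: 15+24+22+15+9+18+8 = 111
Corby→Sutton→Denton→Pine→Maple→Oak→Easton→Corby: 15+24+26+12+6+9+20 = 112
Corby→Sutton→Denton→Pine→Maple→Easton→Oak→Corby: 15+24+26+12+15+9+11 = 112
… (352 more)
Corby→Denton→Sutton→Easton→Oak→Maple→Pine→Corby: 18+24+5+9+6+12+8 = 82  ← best
The minimum is 82.
One optimal route: Corby → Denton → Sutton → Easton → Oak → Maple → Pine → Corby (or its reverse).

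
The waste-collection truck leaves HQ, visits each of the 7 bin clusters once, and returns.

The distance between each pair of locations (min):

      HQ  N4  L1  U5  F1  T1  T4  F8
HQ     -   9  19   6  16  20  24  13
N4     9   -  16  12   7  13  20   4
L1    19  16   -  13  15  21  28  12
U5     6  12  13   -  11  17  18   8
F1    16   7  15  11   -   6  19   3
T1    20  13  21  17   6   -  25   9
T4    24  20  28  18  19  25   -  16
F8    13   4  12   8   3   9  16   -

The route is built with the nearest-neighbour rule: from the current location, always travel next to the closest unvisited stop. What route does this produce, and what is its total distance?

Nearest-neighbour total = 104 min; route HQ → U5 → F8 → F1 → T1 → N4 → L1 → T4 → HQ.

From HQ: distances to unvisited — U5=6, N4=9, F8=13, F1=16, L1=19, T1=20, T4=24. Nearest is U5 (6).
From U5: distances to unvisited — F8=8, F1=11, N4=12, L1=13, T1=17, T4=18. Nearest is F8 (8).
From F8: distances to unvisited — F1=3, N4=4, T1=9, L1=12, T4=16. Nearest is F1 (3).
From F1: distances to unvisited — T1=6, N4=7, L1=15, T4=19. Nearest is T1 (6).
From T1: distances to unvisited — N4=13, L1=21, T4=25. Nearest is N4 (13).
From N4: distances to unvisited — L1=16, T4=20. Nearest is L1 (16).
From L1: distances to unvisited — T4=28. Nearest is T4 (28).
Return T4→HQ: 24.
Total = 6 + 8 + 3 + 6 + 13 + 16 + 28 + 24 = 104.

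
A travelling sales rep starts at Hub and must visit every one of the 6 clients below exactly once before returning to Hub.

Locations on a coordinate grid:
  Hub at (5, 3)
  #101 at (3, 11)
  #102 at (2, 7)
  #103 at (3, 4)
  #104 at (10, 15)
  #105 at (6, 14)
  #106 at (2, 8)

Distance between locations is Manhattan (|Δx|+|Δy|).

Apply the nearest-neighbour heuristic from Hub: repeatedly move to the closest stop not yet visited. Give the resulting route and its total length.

At Hub the remaining stops are #103 3, #102 7, #106 8, #101 10, #105 12, #104 17; go to #103.
At #103 the remaining stops are #102 4, #106 5, #101 7, #105 13, #104 18; go to #102.
At #102 the remaining stops are #106 1, #101 5, #105 11, #104 16; go to #106.
At #106 the remaining stops are #101 4, #105 10, #104 15; go to #101.
At #101 the remaining stops are #105 6, #104 11; go to #105.
At #105 the remaining stops are #104 5; go to #104.
Return #104→Hub: 17.
Total = 3 + 4 + 1 + 4 + 6 + 5 + 17 = 40.

40 along Hub → #103 → #102 → #106 → #101 → #105 → #104 → Hub.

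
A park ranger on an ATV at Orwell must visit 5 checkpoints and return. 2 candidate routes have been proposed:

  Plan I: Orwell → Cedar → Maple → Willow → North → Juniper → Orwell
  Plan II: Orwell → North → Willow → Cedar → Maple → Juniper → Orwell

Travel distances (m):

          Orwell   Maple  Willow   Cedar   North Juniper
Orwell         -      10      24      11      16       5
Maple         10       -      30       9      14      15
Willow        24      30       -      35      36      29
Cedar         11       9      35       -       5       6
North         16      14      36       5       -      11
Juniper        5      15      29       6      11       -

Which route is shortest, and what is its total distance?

Shortest is Plan I, total 102 m.

Plan I: 11 + 9 + 30 + 36 + 11 + 5 = 102
Plan II: 16 + 36 + 35 + 9 + 15 + 5 = 116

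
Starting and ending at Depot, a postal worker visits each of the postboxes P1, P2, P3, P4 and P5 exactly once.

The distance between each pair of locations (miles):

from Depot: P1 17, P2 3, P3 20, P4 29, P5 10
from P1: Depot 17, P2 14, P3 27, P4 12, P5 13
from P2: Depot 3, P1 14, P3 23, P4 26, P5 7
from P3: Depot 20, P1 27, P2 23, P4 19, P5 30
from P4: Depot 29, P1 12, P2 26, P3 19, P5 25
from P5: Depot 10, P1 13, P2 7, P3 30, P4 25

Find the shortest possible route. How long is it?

Minimum total distance: 74 miles.

Depot - P1 - P2 - P3 - P4 - P5 - Depot: 17+14+23+19+25+10 = 108
Depot - P1 - P2 - P3 - P5 - P4 - Depot: 17+14+23+30+25+29 = 138
Depot - P1 - P2 - P4 - P3 - P5 - Depot: 17+14+26+19+30+10 = 116
Depot - P1 - P2 - P4 - P5 - P3 - Depot: 17+14+26+25+30+20 = 132
Depot - P1 - P2 - P5 - P3 - P4 - Depot: 17+14+7+30+19+29 = 116
Depot - P1 - P2 - P5 - P4 - P3 - Depot: 17+14+7+25+19+20 = 102
Depot - P1 - P3 - P2 - P4 - P5 - Depot: 17+27+23+26+25+10 = 128
Depot - P1 - P3 - P2 - P5 - P4 - Depot: 17+27+23+7+25+29 = 128
Depot - P1 - P3 - P4 - P2 - P5 - Depot: 17+27+19+26+7+10 = 106
Depot - P1 - P3 - P4 - P5 - P2 - Depot: 17+27+19+25+7+3 = 98
Depot - P1 - P3 - P5 - P2 - P4 - Depot: 17+27+30+7+26+29 = 136
Depot - P1 - P3 - P5 - P4 - P2 - Depot: 17+27+30+25+26+3 = 128
Depot - P1 - P4 - P2 - P3 - P5 - Depot: 17+12+26+23+30+10 = 118
Depot - P1 - P4 - P2 - P5 - P3 - Depot: 17+12+26+7+30+20 = 112
… (46 more)
Depot - P2 - P5 - P1 - P4 - P3 - Depot: 3+7+13+12+19+20 = 74  ← best
The minimum is 74.
One optimal route: Depot → P2 → P5 → P1 → P4 → P3 → Depot (or its reverse).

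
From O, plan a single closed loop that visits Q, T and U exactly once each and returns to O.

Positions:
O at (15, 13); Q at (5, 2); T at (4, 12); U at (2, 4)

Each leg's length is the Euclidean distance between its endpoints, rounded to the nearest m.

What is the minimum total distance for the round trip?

With 3 stops there are 3!/2 = 3 distinct round trips (a route and its reverse cost the same).
O→Q→T→U→O: 15+10+8+16 = 49
O→Q→U→T→O: 15+4+8+11 = 38
O→T→Q→U→O: 11+10+4+16 = 41
The minimum is 38.
One optimal route: O → Q → U → T → O (or its reverse).

38 m — the shortest possible round trip.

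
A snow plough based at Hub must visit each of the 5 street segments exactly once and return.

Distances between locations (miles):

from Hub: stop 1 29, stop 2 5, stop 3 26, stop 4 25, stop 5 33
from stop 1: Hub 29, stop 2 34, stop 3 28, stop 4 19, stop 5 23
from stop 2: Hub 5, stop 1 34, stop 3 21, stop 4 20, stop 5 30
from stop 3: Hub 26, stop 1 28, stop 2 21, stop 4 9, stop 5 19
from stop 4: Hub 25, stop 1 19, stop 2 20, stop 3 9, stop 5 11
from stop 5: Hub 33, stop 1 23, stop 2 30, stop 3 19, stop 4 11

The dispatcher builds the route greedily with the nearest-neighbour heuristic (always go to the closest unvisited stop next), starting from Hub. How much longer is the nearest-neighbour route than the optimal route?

The nearest-neighbour route is 7 miles longer than optimal.

Hub: stop 2=5, stop 4=25, stop 3=26, stop 1=29, stop 5=33 ⇒ stop 2
stop 2: stop 4=20, stop 3=21, stop 5=30, stop 1=34 ⇒ stop 4
stop 4: stop 3=9, stop 5=11, stop 1=19 ⇒ stop 3
stop 3: stop 5=19, stop 1=28 ⇒ stop 5
stop 5: stop 1=23 ⇒ stop 1
NN route Hub → stop 2 → stop 4 → stop 3 → stop 5 → stop 1 → Hub costs 105.
Optimal: Hub → stop 1 → stop 5 → stop 4 → stop 3 → stop 2 → Hub costs 98 (by enumerating all 60 distinct tours).
Excess = 105 − 98 = 7.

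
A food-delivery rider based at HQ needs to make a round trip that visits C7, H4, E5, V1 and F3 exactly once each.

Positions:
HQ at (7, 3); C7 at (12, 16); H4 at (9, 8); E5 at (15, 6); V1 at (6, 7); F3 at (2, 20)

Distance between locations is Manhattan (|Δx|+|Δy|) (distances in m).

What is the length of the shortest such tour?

Shortest round trip = 64 m.

There are 60 distinct closed tours to check (reversals are equivalent).
HQ - C7 - H4 - E5 - V1 - F3 - HQ: 18+11+8+10+17+22 = 86
HQ - C7 - H4 - E5 - F3 - V1 - HQ: 18+11+8+27+17+5 = 86
HQ - C7 - H4 - V1 - E5 - F3 - HQ: 18+11+4+10+27+22 = 92
HQ - C7 - H4 - V1 - F3 - E5 - HQ: 18+11+4+17+27+11 = 88
HQ - C7 - H4 - F3 - E5 - V1 - HQ: 18+11+19+27+10+5 = 90
HQ - C7 - H4 - F3 - V1 - E5 - HQ: 18+11+19+17+10+11 = 86
HQ - C7 - E5 - H4 - V1 - F3 - HQ: 18+13+8+4+17+22 = 82
HQ - C7 - E5 - H4 - F3 - V1 - HQ: 18+13+8+19+17+5 = 80
HQ - C7 - E5 - V1 - H4 - F3 - HQ: 18+13+10+4+19+22 = 86
HQ - C7 - E5 - V1 - F3 - H4 - HQ: 18+13+10+17+19+7 = 84
HQ - C7 - E5 - F3 - H4 - V1 - HQ: 18+13+27+19+4+5 = 86
HQ - C7 - E5 - F3 - V1 - H4 - HQ: 18+13+27+17+4+7 = 86
HQ - C7 - V1 - H4 - E5 - F3 - HQ: 18+15+4+8+27+22 = 94
HQ - C7 - V1 - H4 - F3 - E5 - HQ: 18+15+4+19+27+11 = 94
… (46 more)
HQ - H4 - E5 - C7 - F3 - V1 - HQ: 7+8+13+14+17+5 = 64  ← best
The minimum is 64.
One optimal route: HQ → H4 → E5 → C7 → F3 → V1 → HQ (or its reverse).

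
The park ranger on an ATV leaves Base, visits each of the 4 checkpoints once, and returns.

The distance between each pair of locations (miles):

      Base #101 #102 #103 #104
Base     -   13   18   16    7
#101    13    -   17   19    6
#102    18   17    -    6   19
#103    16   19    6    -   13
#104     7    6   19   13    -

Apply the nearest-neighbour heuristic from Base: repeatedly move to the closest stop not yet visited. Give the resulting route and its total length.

From Base: distances to unvisited — #104=7, #101=13, #103=16, #102=18. Nearest is #104 (7).
From #104: distances to unvisited — #101=6, #103=13, #102=19. Nearest is #101 (6).
From #101: distances to unvisited — #102=17, #103=19. Nearest is #102 (17).
From #102: distances to unvisited — #103=6. Nearest is #103 (6).
Return #103→Base: 16.
Total = 7 + 6 + 17 + 6 + 16 = 52.

Total distance 52 miles via the nearest-neighbour route Base → #104 → #101 → #102 → #103 → Base.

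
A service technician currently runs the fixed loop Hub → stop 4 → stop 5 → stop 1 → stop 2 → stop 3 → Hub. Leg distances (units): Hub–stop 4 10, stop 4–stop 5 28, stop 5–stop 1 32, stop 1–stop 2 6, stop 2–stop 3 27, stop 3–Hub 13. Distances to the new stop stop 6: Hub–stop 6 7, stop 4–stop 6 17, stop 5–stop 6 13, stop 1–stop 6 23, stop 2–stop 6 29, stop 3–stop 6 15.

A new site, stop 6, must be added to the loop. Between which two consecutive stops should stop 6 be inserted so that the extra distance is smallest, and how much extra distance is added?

Adding 2 by placing stop 6 on the stop 4–stop 5 leg.

Insertion cost between consecutive stops i–j is d(i,stop 6) + d(stop 6,j) − d(i,j):
  between Hub and stop 4: 7 + 17 − 10 = 14
  between stop 4 and stop 5: 17 + 13 − 28 = 2
  between stop 5 and stop 1: 13 + 23 − 32 = 4
  between stop 1 and stop 2: 23 + 29 − 6 = 46
  between stop 2 and stop 3: 29 + 15 − 27 = 17
  between stop 3 and Hub: 15 + 7 − 13 = 9
Cheapest insertion is between stop 4 and stop 5, adding 2.
New total = 116 + 2 = 118.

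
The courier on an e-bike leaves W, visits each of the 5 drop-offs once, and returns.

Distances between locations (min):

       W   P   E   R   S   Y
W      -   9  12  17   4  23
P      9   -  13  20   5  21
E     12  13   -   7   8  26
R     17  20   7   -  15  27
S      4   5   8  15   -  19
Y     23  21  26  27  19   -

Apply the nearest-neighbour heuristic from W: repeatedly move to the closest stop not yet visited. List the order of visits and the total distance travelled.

79 min along W → S → P → E → R → Y → W.

W → [S:4 / P:9 / E:12 / R:17 / Y:23] → S (4)
S → [P:5 / E:8 / R:15 / Y:19] → P (5)
P → [E:13 / R:20 / Y:21] → E (13)
E → [R:7 / Y:26] → R (7)
R → [Y:27] → Y (27)
Return Y→W: 23.
Total = 4 + 5 + 13 + 7 + 27 + 23 = 79.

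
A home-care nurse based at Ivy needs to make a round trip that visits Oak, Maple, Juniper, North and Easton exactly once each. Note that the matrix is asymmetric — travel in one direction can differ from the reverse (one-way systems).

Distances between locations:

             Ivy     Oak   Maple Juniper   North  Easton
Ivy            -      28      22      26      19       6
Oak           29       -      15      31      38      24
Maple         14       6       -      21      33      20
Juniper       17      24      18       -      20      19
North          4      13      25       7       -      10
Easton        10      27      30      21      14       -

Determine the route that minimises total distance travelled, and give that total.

Shortest round trip = 80.

Ivy→Oak→Maple→Juniper→North→Easton→Ivy: 28+15+21+20+10+10 = 104
Ivy→Oak→Maple→Juniper→Easton→North→Ivy: 28+15+21+19+14+4 = 101
Ivy→Oak→Maple→North→Juniper→Easton→Ivy: 28+15+33+7+19+10 = 112
Ivy→Oak→Maple→North→Easton→Juniper→Ivy: 28+15+33+10+21+17 = 124
Ivy→Oak→Maple→Easton→Juniper→North→Ivy: 28+15+20+21+20+4 = 108
Ivy→Oak→Maple→Easton→North→Juniper→Ivy: 28+15+20+14+7+17 = 101
Ivy→Oak→Juniper→Maple→North→Easton→Ivy: 28+31+18+33+10+10 = 130
Ivy→Oak→Juniper→Maple→Easton→North→Ivy: 28+31+18+20+14+4 = 115
Ivy→Oak→Juniper→North→Maple→Easton→Ivy: 28+31+20+25+20+10 = 134
Ivy→Oak→Juniper→North→Easton→Maple→Ivy: 28+31+20+10+30+14 = 133
Ivy→Oak→Juniper→Easton→Maple→North→Ivy: 28+31+19+30+33+4 = 145
Ivy→Oak→Juniper→Easton→North→Maple→Ivy: 28+31+19+14+25+14 = 131
Ivy→Oak→North→Maple→Juniper→Easton→Ivy: 28+38+25+21+19+10 = 141
Ivy→Oak→North→Maple→Easton→Juniper→Ivy: 28+38+25+20+21+17 = 149
… (106 more)
Ivy→Easton→North→Juniper→Oak→Maple→Ivy: 6+14+7+24+15+14 = 80  ← best
The minimum is 80.
One optimal route: Ivy → Easton → North → Juniper → Oak → Maple → Ivy.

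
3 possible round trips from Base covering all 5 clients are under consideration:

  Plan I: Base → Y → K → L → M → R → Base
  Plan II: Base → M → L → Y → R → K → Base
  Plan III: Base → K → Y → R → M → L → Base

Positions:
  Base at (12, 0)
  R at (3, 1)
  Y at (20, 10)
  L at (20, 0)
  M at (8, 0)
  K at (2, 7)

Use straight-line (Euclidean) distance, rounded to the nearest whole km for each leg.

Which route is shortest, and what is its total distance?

Shortest is Plan II, total 63 km.

Plan I: 13 + 18 + 19 + 12 + 5 + 9 = 76
Plan II: 4 + 12 + 10 + 19 + 6 + 12 = 63
Plan III: 12 + 18 + 19 + 5 + 12 + 8 = 74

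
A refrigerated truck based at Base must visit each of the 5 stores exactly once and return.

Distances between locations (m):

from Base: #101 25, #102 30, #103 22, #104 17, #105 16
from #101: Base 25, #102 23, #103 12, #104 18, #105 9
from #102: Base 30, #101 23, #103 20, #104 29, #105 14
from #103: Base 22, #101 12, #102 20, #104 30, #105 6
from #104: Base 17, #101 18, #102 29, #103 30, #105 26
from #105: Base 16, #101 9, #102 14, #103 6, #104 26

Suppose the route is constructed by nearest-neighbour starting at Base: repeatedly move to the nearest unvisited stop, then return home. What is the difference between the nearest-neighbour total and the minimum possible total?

14 m longer than the optimal tour.

From Base: #105=16, #104=17, #103=22, #101=25, #102=30 → choose #105 (16).
From #105: #103=6, #101=9, #102=14, #104=26 → choose #103 (6).
From #103: #101=12, #102=20, #104=30 → choose #101 (12).
From #101: #104=18, #102=23 → choose #104 (18).
From #104: #102=29 → choose #102 (29).
NN route Base → #105 → #103 → #101 → #104 → #102 → Base costs 111.
Optimal: Base → #102 → #105 → #103 → #101 → #104 → Base costs 97 (by enumerating all 60 distinct tours).
Excess = 111 − 97 = 14.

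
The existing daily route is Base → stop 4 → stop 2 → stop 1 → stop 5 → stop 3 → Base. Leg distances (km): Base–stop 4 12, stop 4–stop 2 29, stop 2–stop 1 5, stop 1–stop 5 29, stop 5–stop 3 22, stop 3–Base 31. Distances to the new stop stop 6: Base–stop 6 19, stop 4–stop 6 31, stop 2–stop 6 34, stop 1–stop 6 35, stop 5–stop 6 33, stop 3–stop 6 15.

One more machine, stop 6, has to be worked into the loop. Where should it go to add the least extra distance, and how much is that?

Insertion cost between consecutive stops i–j is d(i,stop 6) + d(stop 6,j) − d(i,j):
  between Base and stop 4: 19 + 31 − 12 = 38
  between stop 4 and stop 2: 31 + 34 − 29 = 36
  between stop 2 and stop 1: 34 + 35 − 5 = 64
  between stop 1 and stop 5: 35 + 33 − 29 = 39
  between stop 5 and stop 3: 33 + 15 − 22 = 26
  between stop 3 and Base: 15 + 19 − 31 = 3
Cheapest insertion is between stop 3 and Base, adding 3.
New total = 128 + 3 = 131.

Minimum extra distance: 3 km, inserting stop 6 between stop 3 and Base.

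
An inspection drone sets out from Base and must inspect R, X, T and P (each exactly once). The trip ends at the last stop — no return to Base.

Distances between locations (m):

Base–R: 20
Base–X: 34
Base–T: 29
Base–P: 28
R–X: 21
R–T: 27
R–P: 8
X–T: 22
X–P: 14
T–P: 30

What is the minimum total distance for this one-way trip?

There are 4! = 24 possible orderings.
Base → R → X → T → P: 20+21+22+30 = 93
Base → R → X → P → T: 20+21+14+30 = 85
Base → R → T → X → P: 20+27+22+14 = 83
Base → R → T → P → X: 20+27+30+14 = 91
Base → R → P → X → T: 20+8+14+22 = 64
Base → R → P → T → X: 20+8+30+22 = 80
Base → X → R → T → P: 34+21+27+30 = 112
Base → X → R → P → T: 34+21+8+30 = 93
Base → X → T → R → P: 34+22+27+8 = 91
Base → X → T → P → R: 34+22+30+8 = 94
Base → X → P → R → T: 34+14+8+27 = 83
Base → X → P → T → R: 34+14+30+27 = 105
Base → T → R → X → P: 29+27+21+14 = 91
Base → T → R → P → X: 29+27+8+14 = 78
… (10 more)
The minimum is 64.
One shortest path: Base → R → P → X → T.

Minimum one-way distance = 64 m.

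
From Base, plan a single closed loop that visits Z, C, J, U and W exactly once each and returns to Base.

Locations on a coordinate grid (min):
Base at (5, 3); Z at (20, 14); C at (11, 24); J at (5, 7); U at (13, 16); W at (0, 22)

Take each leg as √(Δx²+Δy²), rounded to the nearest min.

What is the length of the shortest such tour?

Minimum total distance: 65 min.

There are 60 distinct closed tours to check (reversals are equivalent).
Base→Z→C→J→U→W→Base: 19+13+18+12+14+20 = 96
Base→Z→C→J→W→U→Base: 19+13+18+16+14+15 = 95
Base→Z→C→U→J→W→Base: 19+13+8+12+16+20 = 88
Base→Z→C→U→W→J→Base: 19+13+8+14+16+4 = 74
Base→Z→C→W→J→U→Base: 19+13+11+16+12+15 = 86
Base→Z→C→W→U→J→Base: 19+13+11+14+12+4 = 73
Base→Z→J→C→U→W→Base: 19+17+18+8+14+20 = 96
Base→Z→J→C→W→U→Base: 19+17+18+11+14+15 = 94
Base→Z→J→U→C→W→Base: 19+17+12+8+11+20 = 87
Base→Z→J→U→W→C→Base: 19+17+12+14+11+22 = 95
Base→Z→J→W→C→U→Base: 19+17+16+11+8+15 = 86
Base→Z→J→W→U→C→Base: 19+17+16+14+8+22 = 96
Base→Z→U→C→J→W→Base: 19+7+8+18+16+20 = 88
Base→Z→U→C→W→J→Base: 19+7+8+11+16+4 = 65
… (46 more)
The minimum is 65.
One optimal route: Base → Z → U → C → W → J → Base (or its reverse).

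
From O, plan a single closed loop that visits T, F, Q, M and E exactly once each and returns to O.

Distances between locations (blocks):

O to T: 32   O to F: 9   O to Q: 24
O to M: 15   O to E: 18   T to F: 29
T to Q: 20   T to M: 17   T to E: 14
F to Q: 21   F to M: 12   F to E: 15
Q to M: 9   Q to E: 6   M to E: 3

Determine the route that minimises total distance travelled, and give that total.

O - T - F - Q - M - E - O: 32+29+21+9+3+18 = 112
O - T - F - Q - E - M - O: 32+29+21+6+3+15 = 106
O - T - F - M - Q - E - O: 32+29+12+9+6+18 = 106
O - T - F - M - E - Q - O: 32+29+12+3+6+24 = 106
O - T - F - E - Q - M - O: 32+29+15+6+9+15 = 106
O - T - F - E - M - Q - O: 32+29+15+3+9+24 = 112
O - T - Q - F - M - E - O: 32+20+21+12+3+18 = 106
O - T - Q - F - E - M - O: 32+20+21+15+3+15 = 106
O - T - Q - M - F - E - O: 32+20+9+12+15+18 = 106
O - T - Q - M - E - F - O: 32+20+9+3+15+9 = 88
O - T - Q - E - F - M - O: 32+20+6+15+12+15 = 100
O - T - Q - E - M - F - O: 32+20+6+3+12+9 = 82
O - T - M - F - Q - E - O: 32+17+12+21+6+18 = 106
O - T - M - F - E - Q - O: 32+17+12+15+6+24 = 106
… (46 more)
The minimum is 82.
One optimal route: O → T → Q → E → M → F → O (or its reverse).

Minimum total distance: 82 blocks.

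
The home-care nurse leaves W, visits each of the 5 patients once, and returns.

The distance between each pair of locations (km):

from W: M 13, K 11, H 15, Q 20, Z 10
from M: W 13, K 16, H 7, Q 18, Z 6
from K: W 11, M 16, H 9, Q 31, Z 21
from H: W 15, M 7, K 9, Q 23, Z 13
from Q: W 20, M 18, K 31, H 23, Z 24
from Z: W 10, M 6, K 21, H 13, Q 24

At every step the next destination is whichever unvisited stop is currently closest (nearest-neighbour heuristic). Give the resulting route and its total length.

Total distance 83 km via the nearest-neighbour route W → Z → M → H → K → Q → W.

At W the remaining stops are Z 10, K 11, M 13, H 15, Q 20; go to Z.
At Z the remaining stops are M 6, H 13, K 21, Q 24; go to M.
At M the remaining stops are H 7, K 16, Q 18; go to H.
At H the remaining stops are K 9, Q 23; go to K.
At K the remaining stops are Q 31; go to Q.
Return Q→W: 20.
Total = 10 + 6 + 7 + 9 + 31 + 20 = 83.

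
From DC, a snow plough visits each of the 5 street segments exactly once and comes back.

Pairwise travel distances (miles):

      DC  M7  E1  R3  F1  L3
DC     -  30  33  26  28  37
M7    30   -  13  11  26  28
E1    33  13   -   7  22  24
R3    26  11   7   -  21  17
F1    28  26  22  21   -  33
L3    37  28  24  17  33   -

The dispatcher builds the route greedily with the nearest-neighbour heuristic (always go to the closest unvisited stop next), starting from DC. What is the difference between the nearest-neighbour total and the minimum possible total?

Excess over optimum: 14 miles.

From DC: R3=26, F1=28, M7=30, E1=33, L3=37 → choose R3 (26).
From R3: E1=7, M7=11, L3=17, F1=21 → choose E1 (7).
From E1: M7=13, F1=22, L3=24 → choose M7 (13).
From M7: F1=26, L3=28 → choose F1 (26).
From F1: L3=33 → choose L3 (33).
NN route DC → R3 → E1 → M7 → F1 → L3 → DC costs 142.
Optimal: DC → M7 → E1 → R3 → L3 → F1 → DC costs 128 (by enumerating all 60 distinct tours).
Excess = 142 − 128 = 14.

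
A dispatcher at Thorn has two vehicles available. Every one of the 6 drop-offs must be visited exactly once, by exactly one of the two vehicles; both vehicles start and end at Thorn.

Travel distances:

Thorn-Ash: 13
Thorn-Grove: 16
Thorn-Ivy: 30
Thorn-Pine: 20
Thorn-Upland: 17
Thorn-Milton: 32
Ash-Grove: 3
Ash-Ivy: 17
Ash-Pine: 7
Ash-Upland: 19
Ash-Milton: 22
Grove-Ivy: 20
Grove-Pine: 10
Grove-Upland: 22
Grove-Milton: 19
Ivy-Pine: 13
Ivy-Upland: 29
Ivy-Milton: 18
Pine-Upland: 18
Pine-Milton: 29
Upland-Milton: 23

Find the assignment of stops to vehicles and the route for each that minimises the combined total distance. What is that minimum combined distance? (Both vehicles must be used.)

Minimum combined distance: 120.

Check every non-empty split of the stops between the two vehicles; for each half take its own optimal tour:
  {Ash} + {Grove, Ivy, Pine, Upland, Milton}: 26 + 97 = 123
  {Grove} + {Ash, Ivy, Pine, Upland, Milton}: 32 + 91 = 123
  {Ash, Grove} + {Ivy, Pine, Upland, Milton}: 32 + 91 = 123
  {Ivy} + {Ash, Grove, Pine, Upland, Milton}: 60 + 89 = 149
  {Ash, Ivy} + {Grove, Pine, Upland, Milton}: 60 + 89 = 149
  {Grove, Ivy} + {Ash, Pine, Upland, Milton}: 66 + 89 = 155
  … (31 splits in total)
  {Upland} + {Ash, Grove, Ivy, Pine, Milton}: 34 + 86 = 120  ← best
Best: vehicle 1 Thorn → Upland → Thorn = 34; vehicle 2 Thorn → Ash → Grove → Milton → Ivy → Pine → Thorn = 86; combined 120.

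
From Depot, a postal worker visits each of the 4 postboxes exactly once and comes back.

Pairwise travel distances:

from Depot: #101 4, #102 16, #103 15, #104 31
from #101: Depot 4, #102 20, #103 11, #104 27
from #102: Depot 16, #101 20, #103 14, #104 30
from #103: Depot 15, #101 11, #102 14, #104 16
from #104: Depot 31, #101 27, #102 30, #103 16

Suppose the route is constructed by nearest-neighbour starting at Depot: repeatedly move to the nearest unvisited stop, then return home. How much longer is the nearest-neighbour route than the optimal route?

Depot: #101=4, #103=15, #102=16, #104=31 ⇒ #101
#101: #103=11, #102=20, #104=27 ⇒ #103
#103: #102=14, #104=16 ⇒ #102
#102: #104=30 ⇒ #104
NN route Depot → #101 → #103 → #102 → #104 → Depot costs 90.
Optimal: Depot → #101 → #103 → #104 → #102 → Depot costs 77 (by enumerating all 12 distinct tours).
Excess = 90 − 77 = 13.

The nearest-neighbour route is 13 longer than optimal.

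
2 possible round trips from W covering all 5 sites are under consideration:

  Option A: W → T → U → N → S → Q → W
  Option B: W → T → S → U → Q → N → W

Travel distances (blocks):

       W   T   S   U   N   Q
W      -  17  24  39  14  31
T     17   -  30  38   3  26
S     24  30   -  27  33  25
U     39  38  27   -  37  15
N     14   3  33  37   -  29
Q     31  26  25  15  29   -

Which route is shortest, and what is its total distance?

132 blocks — Option B is the shortest.

Option A: 17 + 38 + 37 + 33 + 25 + 31 = 181
Option B: 17 + 30 + 27 + 15 + 29 + 14 = 132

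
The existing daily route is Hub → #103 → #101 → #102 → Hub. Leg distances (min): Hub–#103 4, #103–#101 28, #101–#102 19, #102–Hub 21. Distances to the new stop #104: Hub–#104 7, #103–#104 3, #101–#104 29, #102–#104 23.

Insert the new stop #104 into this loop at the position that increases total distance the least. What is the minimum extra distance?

Adding 4 min by placing #104 on the #103–#101 leg.

Insertion cost between consecutive stops i–j is d(i,#104) + d(#104,j) − d(i,j):
  between Hub and #103: 7 + 3 − 4 = 6
  between #103 and #101: 3 + 29 − 28 = 4
  between #101 and #102: 29 + 23 − 19 = 33
  between #102 and Hub: 23 + 7 − 21 = 9
Cheapest insertion is between #103 and #101, adding 4.
New total = 72 + 4 = 76.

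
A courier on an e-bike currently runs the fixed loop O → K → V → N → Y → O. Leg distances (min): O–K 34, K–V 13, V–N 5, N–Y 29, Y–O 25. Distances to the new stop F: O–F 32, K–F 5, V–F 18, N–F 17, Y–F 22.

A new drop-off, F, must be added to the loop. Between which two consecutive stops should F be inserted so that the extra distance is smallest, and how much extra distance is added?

Minimum extra distance: 3 min, inserting F between O and K.

Insertion cost between consecutive stops i–j is d(i,F) + d(F,j) − d(i,j):
  between O and K: 32 + 5 − 34 = 3
  between K and V: 5 + 18 − 13 = 10
  between V and N: 18 + 17 − 5 = 30
  between N and Y: 17 + 22 − 29 = 10
  between Y and O: 22 + 32 − 25 = 29
Cheapest insertion is between O and K, adding 3.
New total = 106 + 3 = 109.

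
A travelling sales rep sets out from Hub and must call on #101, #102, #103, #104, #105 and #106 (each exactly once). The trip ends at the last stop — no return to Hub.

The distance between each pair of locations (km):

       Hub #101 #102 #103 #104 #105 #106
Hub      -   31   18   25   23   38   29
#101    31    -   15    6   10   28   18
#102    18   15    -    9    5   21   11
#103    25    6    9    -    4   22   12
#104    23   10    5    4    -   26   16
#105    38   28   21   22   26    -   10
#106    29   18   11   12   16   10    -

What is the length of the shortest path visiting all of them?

61 km — the minimum one-way total.

There are 6! = 720 possible orderings.
Hub - #101 - #102 - #103 - #104 - #105 - #106: 31+15+9+4+26+10 = 95
Hub - #101 - #102 - #103 - #104 - #106 - #105: 31+15+9+4+16+10 = 85
Hub - #101 - #102 - #103 - #105 - #104 - #106: 31+15+9+22+26+16 = 119
Hub - #101 - #102 - #103 - #105 - #106 - #104: 31+15+9+22+10+16 = 103
Hub - #101 - #102 - #103 - #106 - #104 - #105: 31+15+9+12+16+26 = 109
Hub - #101 - #102 - #103 - #106 - #105 - #104: 31+15+9+12+10+26 = 103
Hub - #101 - #102 - #104 - #103 - #105 - #106: 31+15+5+4+22+10 = 87
Hub - #101 - #102 - #104 - #103 - #106 - #105: 31+15+5+4+12+10 = 77
… (712 more)
Hub - #102 - #104 - #101 - #103 - #106 - #105: 18+5+10+6+12+10 = 61  ← best
The minimum is 61.
One shortest path: Hub → #102 → #104 → #101 → #103 → #106 → #105.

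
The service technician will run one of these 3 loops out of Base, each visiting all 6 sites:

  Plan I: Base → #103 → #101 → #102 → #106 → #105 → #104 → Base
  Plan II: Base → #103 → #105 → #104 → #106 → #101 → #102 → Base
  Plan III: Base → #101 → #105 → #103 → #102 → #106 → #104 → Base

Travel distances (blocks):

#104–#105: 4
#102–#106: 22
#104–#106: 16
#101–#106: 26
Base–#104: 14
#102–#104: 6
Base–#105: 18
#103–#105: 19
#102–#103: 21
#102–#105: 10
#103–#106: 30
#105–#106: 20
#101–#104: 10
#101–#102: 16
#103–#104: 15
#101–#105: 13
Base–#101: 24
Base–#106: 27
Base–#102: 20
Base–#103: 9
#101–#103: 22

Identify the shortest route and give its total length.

107 blocks — Plan I is the shortest.

Plan I: 9 + 22 + 16 + 22 + 20 + 4 + 14 = 107
Plan II: 9 + 19 + 4 + 16 + 26 + 16 + 20 = 110
Plan III: 24 + 13 + 19 + 21 + 22 + 16 + 14 = 129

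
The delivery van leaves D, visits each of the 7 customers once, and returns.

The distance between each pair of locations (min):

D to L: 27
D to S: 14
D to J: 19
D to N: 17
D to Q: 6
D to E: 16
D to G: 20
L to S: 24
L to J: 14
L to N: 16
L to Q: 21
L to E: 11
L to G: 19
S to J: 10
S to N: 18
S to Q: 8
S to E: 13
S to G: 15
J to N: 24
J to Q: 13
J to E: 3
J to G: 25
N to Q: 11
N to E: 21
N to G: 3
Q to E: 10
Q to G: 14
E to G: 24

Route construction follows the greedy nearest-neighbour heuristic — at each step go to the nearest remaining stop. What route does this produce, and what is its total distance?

From D: distances to unvisited — Q=6, S=14, E=16, N=17, J=19, G=20, L=27. Nearest is Q (6).
From Q: distances to unvisited — S=8, E=10, N=11, J=13, G=14, L=21. Nearest is S (8).
From S: distances to unvisited — J=10, E=13, G=15, N=18, L=24. Nearest is J (10).
From J: distances to unvisited — E=3, L=14, N=24, G=25. Nearest is E (3).
From E: distances to unvisited — L=11, N=21, G=24. Nearest is L (11).
From L: distances to unvisited — N=16, G=19. Nearest is N (16).
From N: distances to unvisited — G=3. Nearest is G (3).
Return G→D: 20.
Total = 6 + 8 + 10 + 3 + 11 + 16 + 3 + 20 = 77.

Nearest-neighbour total = 77 min; route D → Q → S → J → E → L → N → G → D.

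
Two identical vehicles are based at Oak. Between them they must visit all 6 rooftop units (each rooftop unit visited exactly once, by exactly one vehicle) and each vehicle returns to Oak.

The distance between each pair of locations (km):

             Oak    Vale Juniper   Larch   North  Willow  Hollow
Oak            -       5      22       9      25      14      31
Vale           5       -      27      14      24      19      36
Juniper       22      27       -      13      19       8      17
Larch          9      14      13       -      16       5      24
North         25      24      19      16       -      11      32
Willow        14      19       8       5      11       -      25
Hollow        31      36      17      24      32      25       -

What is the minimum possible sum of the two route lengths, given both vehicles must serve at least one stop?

Minimum combined distance: 102 km.

Check every non-empty split of the stops between the two vehicles; for each half take its own optimal tour:
  {Vale} + {Juniper, Larch, North, Willow, Hollow}: 10 + 92 = 102
  {Juniper} + {Vale, Larch, North, Willow, Hollow}: 44 + 98 = 142
  {Vale, Juniper} + {Larch, North, Willow, Hollow}: 54 + 88 = 142
  {Larch} + {Vale, Juniper, North, Willow, Hollow}: 18 + 96 = 114
  {Vale, Larch} + {Juniper, North, Willow, Hollow}: 28 + 92 = 120
  {Juniper, Larch} + {Vale, North, Willow, Hollow}: 44 + 96 = 140
  … (31 splits in total)
Best: vehicle 1 Oak → Vale → Oak = 10; vehicle 2 Oak → Larch → North → Willow → Juniper → Hollow → Oak = 92; combined 102.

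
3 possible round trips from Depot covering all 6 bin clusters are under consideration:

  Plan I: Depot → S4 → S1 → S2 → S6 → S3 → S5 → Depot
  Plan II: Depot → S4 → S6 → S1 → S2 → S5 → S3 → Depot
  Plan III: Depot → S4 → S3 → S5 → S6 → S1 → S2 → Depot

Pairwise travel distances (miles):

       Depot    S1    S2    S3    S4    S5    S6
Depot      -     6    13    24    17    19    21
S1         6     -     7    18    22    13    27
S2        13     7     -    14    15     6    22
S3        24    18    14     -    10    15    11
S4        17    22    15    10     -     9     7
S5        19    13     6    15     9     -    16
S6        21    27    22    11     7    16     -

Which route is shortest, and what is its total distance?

103 miles — Plan II is the shortest.

Plan I: 17 + 22 + 7 + 22 + 11 + 15 + 19 = 113
Plan II: 17 + 7 + 27 + 7 + 6 + 15 + 24 = 103
Plan III: 17 + 10 + 15 + 16 + 27 + 7 + 13 = 105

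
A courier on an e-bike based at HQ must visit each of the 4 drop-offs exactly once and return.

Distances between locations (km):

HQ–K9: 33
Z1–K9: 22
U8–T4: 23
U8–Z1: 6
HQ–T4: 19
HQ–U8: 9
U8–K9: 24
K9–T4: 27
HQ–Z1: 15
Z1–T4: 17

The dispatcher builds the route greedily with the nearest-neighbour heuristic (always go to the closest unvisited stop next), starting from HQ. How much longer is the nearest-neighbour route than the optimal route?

The nearest-neighbour route is 9 km longer than optimal.

HQ: U8=9, Z1=15, T4=19, K9=33 ⇒ U8
U8: Z1=6, T4=23, K9=24 ⇒ Z1
Z1: T4=17, K9=22 ⇒ T4
T4: K9=27 ⇒ K9
NN route HQ → U8 → Z1 → T4 → K9 → HQ costs 92.
Optimal: HQ → U8 → Z1 → K9 → T4 → HQ costs 83 (by enumerating all 12 distinct tours).
Excess = 92 − 83 = 9.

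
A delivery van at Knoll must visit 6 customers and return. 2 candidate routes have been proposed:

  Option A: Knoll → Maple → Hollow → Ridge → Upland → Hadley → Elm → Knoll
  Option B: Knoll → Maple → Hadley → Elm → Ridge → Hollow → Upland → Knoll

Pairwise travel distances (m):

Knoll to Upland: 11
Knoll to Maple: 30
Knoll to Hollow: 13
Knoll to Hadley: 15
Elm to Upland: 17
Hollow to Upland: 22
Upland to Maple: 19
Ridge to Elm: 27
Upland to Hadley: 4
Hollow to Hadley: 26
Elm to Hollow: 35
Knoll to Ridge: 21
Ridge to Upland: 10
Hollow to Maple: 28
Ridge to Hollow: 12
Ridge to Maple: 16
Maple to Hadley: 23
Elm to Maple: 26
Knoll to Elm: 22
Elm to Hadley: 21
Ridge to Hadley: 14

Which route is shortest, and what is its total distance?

Option A: 30 + 28 + 12 + 10 + 4 + 21 + 22 = 127
Option B: 30 + 23 + 21 + 27 + 12 + 22 + 11 = 146

Shortest is Option A, total 127 m.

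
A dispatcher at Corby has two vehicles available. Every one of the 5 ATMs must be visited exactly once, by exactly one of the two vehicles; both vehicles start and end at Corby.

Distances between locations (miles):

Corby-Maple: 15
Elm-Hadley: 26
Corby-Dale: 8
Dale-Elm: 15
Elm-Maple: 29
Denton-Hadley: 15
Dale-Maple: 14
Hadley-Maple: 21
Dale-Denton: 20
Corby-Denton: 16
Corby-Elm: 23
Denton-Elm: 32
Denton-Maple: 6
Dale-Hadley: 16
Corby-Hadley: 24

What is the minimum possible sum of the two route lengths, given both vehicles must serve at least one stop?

Minimum combined distance: 101 miles.

Try each way of splitting the stops between the two vehicles (each non-empty) and, for each split, find the best tour for each vehicle:
  {Dale} + {Denton, Elm, Hadley, Maple}: 16 + 85 = 101
  {Denton} + {Dale, Elm, Hadley, Maple}: 32 + 85 = 117
  {Dale, Denton} + {Elm, Hadley, Maple}: 44 + 85 = 129
  {Elm} + {Dale, Denton, Hadley, Maple}: 46 + 60 = 106
  {Dale, Elm} + {Denton, Hadley, Maple}: 46 + 60 = 106
  {Denton, Elm} + {Dale, Hadley, Maple}: 71 + 60 = 131
  … (15 splits in total)
Best: vehicle 1 Corby → Dale → Corby = 16; vehicle 2 Corby → Elm → Hadley → Denton → Maple → Corby = 85; combined 101.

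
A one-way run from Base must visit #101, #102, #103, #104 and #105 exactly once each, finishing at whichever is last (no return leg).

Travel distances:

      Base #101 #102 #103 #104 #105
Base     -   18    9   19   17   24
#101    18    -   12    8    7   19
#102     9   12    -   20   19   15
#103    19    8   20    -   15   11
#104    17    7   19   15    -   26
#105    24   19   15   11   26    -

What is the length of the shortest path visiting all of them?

There are 5! = 120 possible orderings.
Base - #101 - #102 - #103 - #104 - #105: 18+12+20+15+26 = 91
Base - #101 - #102 - #103 - #105 - #104: 18+12+20+11+26 = 87
Base - #101 - #102 - #104 - #103 - #105: 18+12+19+15+11 = 75
Base - #101 - #102 - #104 - #105 - #103: 18+12+19+26+11 = 86
Base - #101 - #102 - #105 - #103 - #104: 18+12+15+11+15 = 71
Base - #101 - #102 - #105 - #104 - #103: 18+12+15+26+15 = 86
Base - #101 - #103 - #102 - #104 - #105: 18+8+20+19+26 = 91
Base - #101 - #103 - #102 - #105 - #104: 18+8+20+15+26 = 87
Base - #101 - #103 - #104 - #102 - #105: 18+8+15+19+15 = 75
Base - #101 - #103 - #104 - #105 - #102: 18+8+15+26+15 = 82
Base - #101 - #103 - #105 - #102 - #104: 18+8+11+15+19 = 71
Base - #101 - #103 - #105 - #104 - #102: 18+8+11+26+19 = 82
Base - #101 - #104 - #102 - #103 - #105: 18+7+19+20+11 = 75
Base - #101 - #104 - #102 - #105 - #103: 18+7+19+15+11 = 70
… (106 more)
Base - #102 - #105 - #103 - #101 - #104: 9+15+11+8+7 = 50  ← best
The minimum is 50.
One shortest path: Base → #102 → #105 → #103 → #101 → #104.

Shortest open route: 50.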